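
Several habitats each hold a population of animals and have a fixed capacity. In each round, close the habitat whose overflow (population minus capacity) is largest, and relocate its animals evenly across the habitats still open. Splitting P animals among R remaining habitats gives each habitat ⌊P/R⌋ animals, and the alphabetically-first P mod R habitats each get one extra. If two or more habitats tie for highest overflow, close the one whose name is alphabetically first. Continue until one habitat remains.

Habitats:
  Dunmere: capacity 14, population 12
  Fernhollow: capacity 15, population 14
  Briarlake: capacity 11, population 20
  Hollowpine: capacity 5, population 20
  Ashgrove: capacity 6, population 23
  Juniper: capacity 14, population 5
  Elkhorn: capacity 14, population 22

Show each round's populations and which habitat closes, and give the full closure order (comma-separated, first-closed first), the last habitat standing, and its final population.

Round 1: Ashgrove=23 Briarlake=20 Dunmere=12 Elkhorn=22 Fernhollow=14 Hollowpine=20 Juniper=5 → close Ashgrove (overflow 17)
  23÷6 = 3 each, +1 to first 5
Round 2: Briarlake=24 Dunmere=16 Elkhorn=26 Fernhollow=18 Hollowpine=24 Juniper=8 → close Hollowpine (overflow 19)
  24÷5 = 4 each, +1 to first 4
Round 3: Briarlake=29 Dunmere=21 Elkhorn=31 Fernhollow=23 Juniper=12 → close Briarlake (overflow 18)
  29÷4 = 7 each, +1 to first 1
Round 4: Dunmere=29 Elkhorn=38 Fernhollow=30 Juniper=19 → close Elkhorn (overflow 24)
  38÷3 = 12 each, +1 to first 2
Round 5: Dunmere=42 Fernhollow=43 Juniper=31 → close Dunmere (overflow 28)
  42÷2 = 21 each, +1 to first 0
Round 6: Fernhollow=64 Juniper=52 → close Fernhollow (overflow 49)
  64÷1 = 64 each, +1 to first 0

Closure order: Ashgrove, Hollowpine, Briarlake, Elkhorn, Dunmere, Fernhollow
Last habitat: Juniper with 116 animals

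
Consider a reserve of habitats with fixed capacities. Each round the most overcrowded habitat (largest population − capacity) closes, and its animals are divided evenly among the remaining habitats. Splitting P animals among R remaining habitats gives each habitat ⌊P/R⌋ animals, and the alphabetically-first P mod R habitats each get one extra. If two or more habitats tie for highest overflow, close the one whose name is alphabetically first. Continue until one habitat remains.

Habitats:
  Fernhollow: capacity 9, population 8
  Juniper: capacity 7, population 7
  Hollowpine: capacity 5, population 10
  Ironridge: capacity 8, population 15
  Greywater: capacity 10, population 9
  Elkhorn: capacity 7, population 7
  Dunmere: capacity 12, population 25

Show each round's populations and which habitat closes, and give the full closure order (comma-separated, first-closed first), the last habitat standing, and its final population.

Closure order: Dunmere, Ironridge, Hollowpine, Elkhorn, Fernhollow, Greywater
Last habitat: Juniper with 81 animals

Round 1: Dunmere=25 Elkhorn=7 Fernhollow=8 Greywater=9 Hollowpine=10 Ironridge=15 Juniper=7 → close Dunmere (overflow 13)
  25÷6 = 4 each, +1 to first 1
Round 2: Elkhorn=12 Fernhollow=12 Greywater=13 Hollowpine=14 Ironridge=19 Juniper=11 → close Ironridge (overflow 11)
  19÷5 = 3 each, +1 to first 4
Round 3: Elkhorn=16 Fernhollow=16 Greywater=17 Hollowpine=18 Juniper=14 → close Hollowpine (overflow 13)
  18÷4 = 4 each, +1 to first 2
Round 4: Elkhorn=21 Fernhollow=21 Greywater=21 Juniper=18 → close Elkhorn (overflow 14)
  21÷3 = 7 each, +1 to first 0
Round 5: Fernhollow=28 Greywater=28 Juniper=25 → close Fernhollow (overflow 19)
  28÷2 = 14 each, +1 to first 0
Round 6: Greywater=42 Juniper=39 → close Greywater (overflow 32)
  42÷1 = 42 each, +1 to first 0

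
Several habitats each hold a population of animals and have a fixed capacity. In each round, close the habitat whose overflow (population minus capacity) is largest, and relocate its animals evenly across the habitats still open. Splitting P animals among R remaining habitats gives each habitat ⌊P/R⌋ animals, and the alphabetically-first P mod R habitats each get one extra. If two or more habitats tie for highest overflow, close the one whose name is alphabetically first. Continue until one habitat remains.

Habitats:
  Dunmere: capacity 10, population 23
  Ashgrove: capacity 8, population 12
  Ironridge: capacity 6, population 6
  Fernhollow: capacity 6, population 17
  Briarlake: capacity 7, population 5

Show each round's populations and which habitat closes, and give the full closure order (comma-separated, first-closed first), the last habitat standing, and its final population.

Round 1: Ashgrove=12 Briarlake=5 Dunmere=23 Fernhollow=17 Ironridge=6 → close Dunmere (overflow 13)
  23÷4 = 5 each, +1 to first 3
Round 2: Ashgrove=18 Briarlake=11 Fernhollow=23 Ironridge=11 → close Fernhollow (overflow 17)
  23÷3 = 7 each, +1 to first 2
Round 3: Ashgrove=26 Briarlake=19 Ironridge=18 → close Ashgrove (overflow 18)
  26÷2 = 13 each, +1 to first 0
Round 4: Briarlake=32 Ironridge=31 → close Briarlake (overflow 25)
  32÷1 = 32 each, +1 to first 0

Closure order: Dunmere, Fernhollow, Ashgrove, Briarlake
Last habitat: Ironridge with 63 animals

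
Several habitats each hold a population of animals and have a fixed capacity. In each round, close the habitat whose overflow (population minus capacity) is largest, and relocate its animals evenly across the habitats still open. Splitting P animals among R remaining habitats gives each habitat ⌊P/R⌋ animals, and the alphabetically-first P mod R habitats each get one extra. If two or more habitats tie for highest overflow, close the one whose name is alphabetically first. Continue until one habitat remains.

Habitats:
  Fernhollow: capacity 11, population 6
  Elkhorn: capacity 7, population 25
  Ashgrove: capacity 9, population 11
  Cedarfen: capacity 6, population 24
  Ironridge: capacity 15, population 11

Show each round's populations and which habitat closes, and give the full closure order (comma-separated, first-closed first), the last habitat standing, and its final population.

Closure order: Cedarfen, Elkhorn, Ashgrove, Ironridge
Last habitat: Fernhollow with 77 animals

Round 1: Ashgrove=11 Cedarfen=24 Elkhorn=25 Fernhollow=6 Ironridge=11 → close Cedarfen (overflow 18)
  24÷4 = 6 each, +1 to first 0
Round 2: Ashgrove=17 Elkhorn=31 Fernhollow=12 Ironridge=17 → close Elkhorn (overflow 24)
  31÷3 = 10 each, +1 to first 1
Round 3: Ashgrove=28 Fernhollow=22 Ironridge=27 → close Ashgrove (overflow 19)
  28÷2 = 14 each, +1 to first 0
Round 4: Fernhollow=36 Ironridge=41 → close Ironridge (overflow 26)
  41÷1 = 41 each, +1 to first 0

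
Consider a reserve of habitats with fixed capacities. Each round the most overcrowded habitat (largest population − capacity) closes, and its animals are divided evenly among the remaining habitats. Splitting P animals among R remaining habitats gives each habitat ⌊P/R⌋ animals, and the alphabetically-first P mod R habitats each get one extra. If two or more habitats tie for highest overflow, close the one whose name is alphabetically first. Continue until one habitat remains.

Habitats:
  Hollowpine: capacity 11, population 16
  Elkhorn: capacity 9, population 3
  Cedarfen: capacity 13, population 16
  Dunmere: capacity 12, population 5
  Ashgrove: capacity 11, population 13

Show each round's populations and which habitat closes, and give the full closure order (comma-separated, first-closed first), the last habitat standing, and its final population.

Round 1: Ashgrove=13 Cedarfen=16 Dunmere=5 Elkhorn=3 Hollowpine=16 → close Hollowpine (overflow 5)
  16÷4 = 4 each, +1 to first 0
Round 2: Ashgrove=17 Cedarfen=20 Dunmere=9 Elkhorn=7 → close Cedarfen (overflow 7)
  20÷3 = 6 each, +1 to first 2
Round 3: Ashgrove=24 Dunmere=16 Elkhorn=13 → close Ashgrove (overflow 13)
  24÷2 = 12 each, +1 to first 0
Round 4: Dunmere=28 Elkhorn=25 → close Dunmere (overflow 16)
  28÷1 = 28 each, +1 to first 0

Closure order: Hollowpine, Cedarfen, Ashgrove, Dunmere
Last habitat: Elkhorn with 53 animals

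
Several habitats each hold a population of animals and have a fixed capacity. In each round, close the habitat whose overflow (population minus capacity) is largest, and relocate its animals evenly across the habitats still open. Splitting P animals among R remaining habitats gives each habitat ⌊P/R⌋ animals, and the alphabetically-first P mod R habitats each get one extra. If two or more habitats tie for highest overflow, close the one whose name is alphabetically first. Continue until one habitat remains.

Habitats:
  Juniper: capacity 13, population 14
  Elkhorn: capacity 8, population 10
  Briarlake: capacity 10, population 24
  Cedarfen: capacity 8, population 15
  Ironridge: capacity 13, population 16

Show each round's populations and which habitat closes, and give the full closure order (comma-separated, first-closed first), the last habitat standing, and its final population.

Round 1: Briarlake=24 Cedarfen=15 Elkhorn=10 Ironridge=16 Juniper=14 → close Briarlake (overflow 14)
  24÷4 = 6 each, +1 to first 0
Round 2: Cedarfen=21 Elkhorn=16 Ironridge=22 Juniper=20 → close Cedarfen (overflow 13)
  21÷3 = 7 each, +1 to first 0
Round 3: Elkhorn=23 Ironridge=29 Juniper=27 → close Ironridge (overflow 16)
  29÷2 = 14 each, +1 to first 1
Round 4: Elkhorn=38 Juniper=41 → close Elkhorn (overflow 30)
  38÷1 = 38 each, +1 to first 0

Closure order: Briarlake, Cedarfen, Ironridge, Elkhorn
Last habitat: Juniper with 79 animals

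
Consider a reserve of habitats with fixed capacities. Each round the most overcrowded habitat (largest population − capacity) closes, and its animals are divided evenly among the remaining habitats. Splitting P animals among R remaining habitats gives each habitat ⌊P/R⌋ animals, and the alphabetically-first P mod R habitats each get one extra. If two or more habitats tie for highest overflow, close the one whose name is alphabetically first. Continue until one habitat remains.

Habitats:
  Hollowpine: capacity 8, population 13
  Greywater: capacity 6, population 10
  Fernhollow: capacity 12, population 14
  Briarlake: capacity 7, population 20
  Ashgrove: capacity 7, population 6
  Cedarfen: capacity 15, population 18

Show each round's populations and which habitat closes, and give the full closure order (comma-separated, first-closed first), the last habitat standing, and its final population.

Closure order: Briarlake, Hollowpine, Greywater, Cedarfen, Fernhollow
Last habitat: Ashgrove with 81 animals

Round 1: Ashgrove=6 Briarlake=20 Cedarfen=18 Fernhollow=14 Greywater=10 Hollowpine=13 → close Briarlake (overflow 13)
  20÷5 = 4 each, +1 to first 0
Round 2: Ashgrove=10 Cedarfen=22 Fernhollow=18 Greywater=14 Hollowpine=17 → close Hollowpine (overflow 9)
  17÷4 = 4 each, +1 to first 1
Round 3: Ashgrove=15 Cedarfen=26 Fernhollow=22 Greywater=18 → close Greywater (overflow 12)
  18÷3 = 6 each, +1 to first 0
Round 4: Ashgrove=21 Cedarfen=32 Fernhollow=28 → close Cedarfen (overflow 17)
  32÷2 = 16 each, +1 to first 0
Round 5: Ashgrove=37 Fernhollow=44 → close Fernhollow (overflow 32)
  44÷1 = 44 each, +1 to first 0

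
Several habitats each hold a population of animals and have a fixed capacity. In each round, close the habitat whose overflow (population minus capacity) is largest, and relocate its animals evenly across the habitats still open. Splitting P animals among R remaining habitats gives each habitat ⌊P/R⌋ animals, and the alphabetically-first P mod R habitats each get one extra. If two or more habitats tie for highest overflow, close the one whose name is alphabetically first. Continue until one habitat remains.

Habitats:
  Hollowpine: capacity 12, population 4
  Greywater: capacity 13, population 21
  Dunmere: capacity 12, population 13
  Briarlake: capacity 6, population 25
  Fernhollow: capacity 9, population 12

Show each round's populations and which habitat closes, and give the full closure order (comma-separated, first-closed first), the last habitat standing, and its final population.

Round 1: Briarlake=25 Dunmere=13 Fernhollow=12 Greywater=21 Hollowpine=4 → close Briarlake (overflow 19)
  25÷4 = 6 each, +1 to first 1
Round 2: Dunmere=20 Fernhollow=18 Greywater=27 Hollowpine=10 → close Greywater (overflow 14)
  27÷3 = 9 each, +1 to first 0
Round 3: Dunmere=29 Fernhollow=27 Hollowpine=19 → close Fernhollow (overflow 18)
  27÷2 = 13 each, +1 to first 1
Round 4: Dunmere=43 Hollowpine=32 → close Dunmere (overflow 31)
  43÷1 = 43 each, +1 to first 0

Closure order: Briarlake, Greywater, Fernhollow, Dunmere
Last habitat: Hollowpine with 75 animals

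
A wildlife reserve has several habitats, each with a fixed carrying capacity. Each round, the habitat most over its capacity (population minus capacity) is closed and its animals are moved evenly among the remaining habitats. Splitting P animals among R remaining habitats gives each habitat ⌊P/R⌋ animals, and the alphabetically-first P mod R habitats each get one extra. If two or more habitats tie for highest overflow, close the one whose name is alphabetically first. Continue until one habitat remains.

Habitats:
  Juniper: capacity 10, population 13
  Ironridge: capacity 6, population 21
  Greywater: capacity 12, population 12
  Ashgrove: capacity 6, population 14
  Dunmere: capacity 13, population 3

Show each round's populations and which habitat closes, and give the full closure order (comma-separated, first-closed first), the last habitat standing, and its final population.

Round 1: Ashgrove=14 Dunmere=3 Greywater=12 Ironridge=21 Juniper=13 → close Ironridge (overflow 15)
  21÷4 = 5 each, +1 to first 1
Round 2: Ashgrove=20 Dunmere=8 Greywater=17 Juniper=18 → close Ashgrove (overflow 14)
  20÷3 = 6 each, +1 to first 2
Round 3: Dunmere=15 Greywater=24 Juniper=24 → close Juniper (overflow 14)
  24÷2 = 12 each, +1 to first 0
Round 4: Dunmere=27 Greywater=36 → close Greywater (overflow 24)
  36÷1 = 36 each, +1 to first 0

Closure order: Ironridge, Ashgrove, Juniper, Greywater
Last habitat: Dunmere with 63 animals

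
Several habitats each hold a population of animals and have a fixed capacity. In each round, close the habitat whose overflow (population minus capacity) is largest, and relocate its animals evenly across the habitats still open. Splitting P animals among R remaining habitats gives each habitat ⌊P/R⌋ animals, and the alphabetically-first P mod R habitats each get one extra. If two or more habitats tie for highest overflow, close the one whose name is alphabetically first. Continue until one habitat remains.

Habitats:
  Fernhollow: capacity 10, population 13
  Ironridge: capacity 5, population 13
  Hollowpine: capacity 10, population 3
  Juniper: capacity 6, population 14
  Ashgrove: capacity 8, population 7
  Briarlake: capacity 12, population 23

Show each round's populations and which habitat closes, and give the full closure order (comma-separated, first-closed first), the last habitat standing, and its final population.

Closure order: Briarlake, Ironridge, Juniper, Fernhollow, Ashgrove
Last habitat: Hollowpine with 73 animals

Round 1: Ashgrove=7 Briarlake=23 Fernhollow=13 Hollowpine=3 Ironridge=13 Juniper=14 → close Briarlake (overflow 11)
  23÷5 = 4 each, +1 to first 3
Round 2: Ashgrove=12 Fernhollow=18 Hollowpine=8 Ironridge=17 Juniper=18 → close Ironridge (overflow 12)
  17÷4 = 4 each, +1 to first 1
Round 3: Ashgrove=17 Fernhollow=22 Hollowpine=12 Juniper=22 → close Juniper (overflow 16)
  22÷3 = 7 each, +1 to first 1
Round 4: Ashgrove=25 Fernhollow=29 Hollowpine=19 → close Fernhollow (overflow 19)
  29÷2 = 14 each, +1 to first 1
Round 5: Ashgrove=40 Hollowpine=33 → close Ashgrove (overflow 32)
  40÷1 = 40 each, +1 to first 0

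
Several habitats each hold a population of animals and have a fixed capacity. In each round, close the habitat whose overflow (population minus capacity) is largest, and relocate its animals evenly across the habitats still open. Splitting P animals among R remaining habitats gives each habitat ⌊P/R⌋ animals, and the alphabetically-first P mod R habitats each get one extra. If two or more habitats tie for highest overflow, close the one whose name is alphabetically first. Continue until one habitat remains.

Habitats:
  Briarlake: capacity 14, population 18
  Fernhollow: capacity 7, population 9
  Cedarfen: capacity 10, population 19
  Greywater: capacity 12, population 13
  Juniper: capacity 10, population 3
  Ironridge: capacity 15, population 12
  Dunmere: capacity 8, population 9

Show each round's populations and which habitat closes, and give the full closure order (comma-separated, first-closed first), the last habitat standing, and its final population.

Round 1: Briarlake=18 Cedarfen=19 Dunmere=9 Fernhollow=9 Greywater=13 Ironridge=12 Juniper=3 → close Cedarfen (overflow 9)
  19÷6 = 3 each, +1 to first 1
Round 2: Briarlake=22 Dunmere=12 Fernhollow=12 Greywater=16 Ironridge=15 Juniper=6 → close Briarlake (overflow 8)
  22÷5 = 4 each, +1 to first 2
Round 3: Dunmere=17 Fernhollow=17 Greywater=20 Ironridge=19 Juniper=10 → close Fernhollow (overflow 10)
  17÷4 = 4 each, +1 to first 1
Round 4: Dunmere=22 Greywater=24 Ironridge=23 Juniper=14 → close Dunmere (overflow 14)
  22÷3 = 7 each, +1 to first 1
Round 5: Greywater=32 Ironridge=30 Juniper=21 → close Greywater (overflow 20)
  32÷2 = 16 each, +1 to first 0
Round 6: Ironridge=46 Juniper=37 → close Ironridge (overflow 31)
  46÷1 = 46 each, +1 to first 0

Closure order: Cedarfen, Briarlake, Fernhollow, Dunmere, Greywater, Ironridge
Last habitat: Juniper with 83 animals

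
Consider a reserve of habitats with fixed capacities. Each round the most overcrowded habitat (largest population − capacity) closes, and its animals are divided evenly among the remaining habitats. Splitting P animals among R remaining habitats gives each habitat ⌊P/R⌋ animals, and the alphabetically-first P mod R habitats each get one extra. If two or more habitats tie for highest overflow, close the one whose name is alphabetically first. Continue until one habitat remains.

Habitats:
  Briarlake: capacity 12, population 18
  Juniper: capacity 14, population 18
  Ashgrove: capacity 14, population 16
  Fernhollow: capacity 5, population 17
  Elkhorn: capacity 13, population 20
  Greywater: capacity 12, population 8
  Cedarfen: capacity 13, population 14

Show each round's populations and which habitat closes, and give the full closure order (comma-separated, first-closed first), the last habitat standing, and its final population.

Round 1: Ashgrove=16 Briarlake=18 Cedarfen=14 Elkhorn=20 Fernhollow=17 Greywater=8 Juniper=18 → close Fernhollow (overflow 12)
  17÷6 = 2 each, +1 to first 5
Round 2: Ashgrove=19 Briarlake=21 Cedarfen=17 Elkhorn=23 Greywater=11 Juniper=20 → close Elkhorn (overflow 10)
  23÷5 = 4 each, +1 to first 3
Round 3: Ashgrove=24 Briarlake=26 Cedarfen=22 Greywater=15 Juniper=24 → close Briarlake (overflow 14)
  26÷4 = 6 each, +1 to first 2
Round 4: Ashgrove=31 Cedarfen=29 Greywater=21 Juniper=30 → close Ashgrove (overflow 17)
  31÷3 = 10 each, +1 to first 1
Round 5: Cedarfen=40 Greywater=31 Juniper=40 → close Cedarfen (overflow 27)
  40÷2 = 20 each, +1 to first 0
Round 6: Greywater=51 Juniper=60 → close Juniper (overflow 46)
  60÷1 = 60 each, +1 to first 0

Closure order: Fernhollow, Elkhorn, Briarlake, Ashgrove, Cedarfen, Juniper
Last habitat: Greywater with 111 animals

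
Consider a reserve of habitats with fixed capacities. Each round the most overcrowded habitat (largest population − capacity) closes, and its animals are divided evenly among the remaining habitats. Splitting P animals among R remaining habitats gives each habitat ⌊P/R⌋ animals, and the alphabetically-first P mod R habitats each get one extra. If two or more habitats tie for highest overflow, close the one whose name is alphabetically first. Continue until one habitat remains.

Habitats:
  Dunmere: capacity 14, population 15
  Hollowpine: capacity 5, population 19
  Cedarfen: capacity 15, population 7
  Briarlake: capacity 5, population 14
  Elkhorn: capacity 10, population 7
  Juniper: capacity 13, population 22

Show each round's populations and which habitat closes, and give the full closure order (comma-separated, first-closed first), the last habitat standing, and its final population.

Closure order: Hollowpine, Briarlake, Juniper, Dunmere, Elkhorn
Last habitat: Cedarfen with 84 animals

Round 1: Briarlake=14 Cedarfen=7 Dunmere=15 Elkhorn=7 Hollowpine=19 Juniper=22 → close Hollowpine (overflow 14)
  19÷5 = 3 each, +1 to first 4
Round 2: Briarlake=18 Cedarfen=11 Dunmere=19 Elkhorn=11 Juniper=25 → close Briarlake (overflow 13)
  18÷4 = 4 each, +1 to first 2
Round 3: Cedarfen=16 Dunmere=24 Elkhorn=15 Juniper=29 → close Juniper (overflow 16)
  29÷3 = 9 each, +1 to first 2
Round 4: Cedarfen=26 Dunmere=34 Elkhorn=24 → close Dunmere (overflow 20)
  34÷2 = 17 each, +1 to first 0
Round 5: Cedarfen=43 Elkhorn=41 → close Elkhorn (overflow 31)
  41÷1 = 41 each, +1 to first 0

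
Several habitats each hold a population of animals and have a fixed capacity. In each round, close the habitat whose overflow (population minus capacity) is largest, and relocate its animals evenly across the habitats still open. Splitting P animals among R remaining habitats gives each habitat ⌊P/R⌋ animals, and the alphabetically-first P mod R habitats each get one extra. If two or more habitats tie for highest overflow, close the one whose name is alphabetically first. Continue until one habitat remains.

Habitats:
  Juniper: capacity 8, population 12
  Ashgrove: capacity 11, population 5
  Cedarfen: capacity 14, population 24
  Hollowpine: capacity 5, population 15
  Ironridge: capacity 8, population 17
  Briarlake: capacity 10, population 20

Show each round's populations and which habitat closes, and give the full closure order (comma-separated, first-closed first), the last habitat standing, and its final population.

Closure order: Briarlake, Cedarfen, Hollowpine, Ironridge, Juniper
Last habitat: Ashgrove with 93 animals

Round 1: Ashgrove=5 Briarlake=20 Cedarfen=24 Hollowpine=15 Ironridge=17 Juniper=12 → close Briarlake (overflow 10)
  20÷5 = 4 each, +1 to first 0
Round 2: Ashgrove=9 Cedarfen=28 Hollowpine=19 Ironridge=21 Juniper=16 → close Cedarfen (overflow 14)
  28÷4 = 7 each, +1 to first 0
Round 3: Ashgrove=16 Hollowpine=26 Ironridge=28 Juniper=23 → close Hollowpine (overflow 21)
  26÷3 = 8 each, +1 to first 2
Round 4: Ashgrove=25 Ironridge=37 Juniper=31 → close Ironridge (overflow 29)
  37÷2 = 18 each, +1 to first 1
Round 5: Ashgrove=44 Juniper=49 → close Juniper (overflow 41)
  49÷1 = 49 each, +1 to first 0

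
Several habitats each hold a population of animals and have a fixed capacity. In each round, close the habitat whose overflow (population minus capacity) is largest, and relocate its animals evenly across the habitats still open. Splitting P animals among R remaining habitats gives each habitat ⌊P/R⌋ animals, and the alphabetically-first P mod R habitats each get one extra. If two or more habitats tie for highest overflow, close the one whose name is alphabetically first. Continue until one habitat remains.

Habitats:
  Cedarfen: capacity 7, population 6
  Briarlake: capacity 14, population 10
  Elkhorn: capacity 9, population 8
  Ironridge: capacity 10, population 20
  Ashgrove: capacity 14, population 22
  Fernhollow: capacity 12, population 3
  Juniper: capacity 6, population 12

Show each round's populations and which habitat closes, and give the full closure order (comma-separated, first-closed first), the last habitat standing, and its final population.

Closure order: Ironridge, Ashgrove, Juniper, Cedarfen, Briarlake, Elkhorn
Last habitat: Fernhollow with 81 animals

Round 1: Ashgrove=22 Briarlake=10 Cedarfen=6 Elkhorn=8 Fernhollow=3 Ironridge=20 Juniper=12 → close Ironridge (overflow 10)
  20÷6 = 3 each, +1 to first 2
Round 2: Ashgrove=26 Briarlake=14 Cedarfen=9 Elkhorn=11 Fernhollow=6 Juniper=15 → close Ashgrove (overflow 12)
  26÷5 = 5 each, +1 to first 1
Round 3: Briarlake=20 Cedarfen=14 Elkhorn=16 Fernhollow=11 Juniper=20 → close Juniper (overflow 14)
  20÷4 = 5 each, +1 to first 0
Round 4: Briarlake=25 Cedarfen=19 Elkhorn=21 Fernhollow=16 → close Cedarfen (overflow 12)
  19÷3 = 6 each, +1 to first 1
Round 5: Briarlake=32 Elkhorn=27 Fernhollow=22 → close Briarlake (overflow 18)
  32÷2 = 16 each, +1 to first 0
Round 6: Elkhorn=43 Fernhollow=38 → close Elkhorn (overflow 34)
  43÷1 = 43 each, +1 to first 0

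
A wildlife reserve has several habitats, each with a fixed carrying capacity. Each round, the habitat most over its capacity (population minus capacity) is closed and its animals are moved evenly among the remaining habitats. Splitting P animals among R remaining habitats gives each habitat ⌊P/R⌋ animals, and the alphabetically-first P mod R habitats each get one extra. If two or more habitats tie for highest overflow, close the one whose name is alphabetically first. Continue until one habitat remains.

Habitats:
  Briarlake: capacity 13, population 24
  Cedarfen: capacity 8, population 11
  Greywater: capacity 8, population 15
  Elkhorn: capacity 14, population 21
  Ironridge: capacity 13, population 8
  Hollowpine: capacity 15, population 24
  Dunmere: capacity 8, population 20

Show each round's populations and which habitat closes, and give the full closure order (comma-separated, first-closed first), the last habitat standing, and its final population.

Round 1: Briarlake=24 Cedarfen=11 Dunmere=20 Elkhorn=21 Greywater=15 Hollowpine=24 Ironridge=8 → close Dunmere (overflow 12)
  20÷6 = 3 each, +1 to first 2
Round 2: Briarlake=28 Cedarfen=15 Elkhorn=24 Greywater=18 Hollowpine=27 Ironridge=11 → close Briarlake (overflow 15)
  28÷5 = 5 each, +1 to first 3
Round 3: Cedarfen=21 Elkhorn=30 Greywater=24 Hollowpine=32 Ironridge=16 → close Hollowpine (overflow 17)
  32÷4 = 8 each, +1 to first 0
Round 4: Cedarfen=29 Elkhorn=38 Greywater=32 Ironridge=24 → close Elkhorn (overflow 24)
  38÷3 = 12 each, +1 to first 2
Round 5: Cedarfen=42 Greywater=45 Ironridge=36 → close Greywater (overflow 37)
  45÷2 = 22 each, +1 to first 1
Round 6: Cedarfen=65 Ironridge=58 → close Cedarfen (overflow 57)
  65÷1 = 65 each, +1 to first 0

Closure order: Dunmere, Briarlake, Hollowpine, Elkhorn, Greywater, Cedarfen
Last habitat: Ironridge with 123 animals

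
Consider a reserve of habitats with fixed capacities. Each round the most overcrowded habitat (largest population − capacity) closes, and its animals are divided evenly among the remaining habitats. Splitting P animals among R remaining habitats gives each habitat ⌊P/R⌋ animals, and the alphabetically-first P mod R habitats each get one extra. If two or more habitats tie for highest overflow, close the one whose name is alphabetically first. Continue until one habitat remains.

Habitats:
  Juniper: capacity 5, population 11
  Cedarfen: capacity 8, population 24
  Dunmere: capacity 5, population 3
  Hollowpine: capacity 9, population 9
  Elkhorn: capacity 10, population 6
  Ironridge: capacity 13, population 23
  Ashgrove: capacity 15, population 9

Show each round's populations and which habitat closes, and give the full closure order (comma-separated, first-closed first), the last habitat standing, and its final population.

Closure order: Cedarfen, Ironridge, Juniper, Hollowpine, Dunmere, Ashgrove
Last habitat: Elkhorn with 85 animals

Round 1: Ashgrove=9 Cedarfen=24 Dunmere=3 Elkhorn=6 Hollowpine=9 Ironridge=23 Juniper=11 → close Cedarfen (overflow 16)
  24÷6 = 4 each, +1 to first 0
Round 2: Ashgrove=13 Dunmere=7 Elkhorn=10 Hollowpine=13 Ironridge=27 Juniper=15 → close Ironridge (overflow 14)
  27÷5 = 5 each, +1 to first 2
Round 3: Ashgrove=19 Dunmere=13 Elkhorn=15 Hollowpine=18 Juniper=20 → close Juniper (overflow 15)
  20÷4 = 5 each, +1 to first 0
Round 4: Ashgrove=24 Dunmere=18 Elkhorn=20 Hollowpine=23 → close Hollowpine (overflow 14)
  23÷3 = 7 each, +1 to first 2
Round 5: Ashgrove=32 Dunmere=26 Elkhorn=27 → close Dunmere (overflow 21)
  26÷2 = 13 each, +1 to first 0
Round 6: Ashgrove=45 Elkhorn=40 → close Ashgrove (overflow 30)
  45÷1 = 45 each, +1 to first 0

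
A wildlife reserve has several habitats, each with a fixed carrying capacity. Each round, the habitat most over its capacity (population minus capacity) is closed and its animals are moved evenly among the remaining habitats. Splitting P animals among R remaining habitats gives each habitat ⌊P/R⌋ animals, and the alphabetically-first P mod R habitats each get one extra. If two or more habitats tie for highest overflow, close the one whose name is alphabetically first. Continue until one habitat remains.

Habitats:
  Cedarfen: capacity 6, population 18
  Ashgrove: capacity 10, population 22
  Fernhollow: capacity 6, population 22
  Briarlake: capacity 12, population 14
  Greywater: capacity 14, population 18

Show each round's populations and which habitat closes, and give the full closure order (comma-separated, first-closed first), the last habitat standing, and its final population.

Round 1: Ashgrove=22 Briarlake=14 Cedarfen=18 Fernhollow=22 Greywater=18 → close Fernhollow (overflow 16)
  22÷4 = 5 each, +1 to first 2
Round 2: Ashgrove=28 Briarlake=20 Cedarfen=23 Greywater=23 → close Ashgrove (overflow 18)
  28÷3 = 9 each, +1 to first 1
Round 3: Briarlake=30 Cedarfen=32 Greywater=32 → close Cedarfen (overflow 26)
  32÷2 = 16 each, +1 to first 0
Round 4: Briarlake=46 Greywater=48 → close Briarlake (overflow 34)
  46÷1 = 46 each, +1 to first 0

Closure order: Fernhollow, Ashgrove, Cedarfen, Briarlake
Last habitat: Greywater with 94 animals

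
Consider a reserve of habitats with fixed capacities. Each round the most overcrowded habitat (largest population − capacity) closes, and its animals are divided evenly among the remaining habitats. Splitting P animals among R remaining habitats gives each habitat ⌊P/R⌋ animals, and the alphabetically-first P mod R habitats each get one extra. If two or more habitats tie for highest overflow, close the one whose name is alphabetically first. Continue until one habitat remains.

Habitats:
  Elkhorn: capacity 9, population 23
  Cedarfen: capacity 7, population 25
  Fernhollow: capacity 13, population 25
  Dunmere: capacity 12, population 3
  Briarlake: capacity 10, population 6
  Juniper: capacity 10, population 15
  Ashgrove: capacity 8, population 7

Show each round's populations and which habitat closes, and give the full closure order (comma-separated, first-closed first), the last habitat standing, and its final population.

Closure order: Cedarfen, Elkhorn, Fernhollow, Juniper, Ashgrove, Briarlake
Last habitat: Dunmere with 104 animals

Round 1: Ashgrove=7 Briarlake=6 Cedarfen=25 Dunmere=3 Elkhorn=23 Fernhollow=25 Juniper=15 → close Cedarfen (overflow 18)
  25÷6 = 4 each, +1 to first 1
Round 2: Ashgrove=12 Briarlake=10 Dunmere=7 Elkhorn=27 Fernhollow=29 Juniper=19 → close Elkhorn (overflow 18)
  27÷5 = 5 each, +1 to first 2
Round 3: Ashgrove=18 Briarlake=16 Dunmere=12 Fernhollow=34 Juniper=24 → close Fernhollow (overflow 21)
  34÷4 = 8 each, +1 to first 2
Round 4: Ashgrove=27 Briarlake=25 Dunmere=20 Juniper=32 → close Juniper (overflow 22)
  32÷3 = 10 each, +1 to first 2
Round 5: Ashgrove=38 Briarlake=36 Dunmere=30 → close Ashgrove (overflow 30)
  38÷2 = 19 each, +1 to first 0
Round 6: Briarlake=55 Dunmere=49 → close Briarlake (overflow 45)
  55÷1 = 55 each, +1 to first 0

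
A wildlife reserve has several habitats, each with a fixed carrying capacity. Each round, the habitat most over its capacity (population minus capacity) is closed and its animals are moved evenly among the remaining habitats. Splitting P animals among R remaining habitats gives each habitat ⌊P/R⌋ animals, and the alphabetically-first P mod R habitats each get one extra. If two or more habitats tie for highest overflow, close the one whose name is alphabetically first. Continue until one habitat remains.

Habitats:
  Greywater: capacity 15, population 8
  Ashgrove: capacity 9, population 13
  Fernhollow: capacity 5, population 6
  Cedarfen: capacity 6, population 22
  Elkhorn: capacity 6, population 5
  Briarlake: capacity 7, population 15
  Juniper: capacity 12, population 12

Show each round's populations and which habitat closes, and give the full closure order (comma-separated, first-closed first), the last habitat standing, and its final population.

Round 1: Ashgrove=13 Briarlake=15 Cedarfen=22 Elkhorn=5 Fernhollow=6 Greywater=8 Juniper=12 → close Cedarfen (overflow 16)
  22÷6 = 3 each, +1 to first 4
Round 2: Ashgrove=17 Briarlake=19 Elkhorn=9 Fernhollow=10 Greywater=11 Juniper=15 → close Briarlake (overflow 12)
  19÷5 = 3 each, +1 to first 4
Round 3: Ashgrove=21 Elkhorn=13 Fernhollow=14 Greywater=15 Juniper=18 → close Ashgrove (overflow 12)
  21÷4 = 5 each, +1 to first 1
Round 4: Elkhorn=19 Fernhollow=19 Greywater=20 Juniper=23 → close Fernhollow (overflow 14)
  19÷3 = 6 each, +1 to first 1
Round 5: Elkhorn=26 Greywater=26 Juniper=29 → close Elkhorn (overflow 20)
  26÷2 = 13 each, +1 to first 0
Round 6: Greywater=39 Juniper=42 → close Juniper (overflow 30)
  42÷1 = 42 each, +1 to first 0

Closure order: Cedarfen, Briarlake, Ashgrove, Fernhollow, Elkhorn, Juniper
Last habitat: Greywater with 81 animals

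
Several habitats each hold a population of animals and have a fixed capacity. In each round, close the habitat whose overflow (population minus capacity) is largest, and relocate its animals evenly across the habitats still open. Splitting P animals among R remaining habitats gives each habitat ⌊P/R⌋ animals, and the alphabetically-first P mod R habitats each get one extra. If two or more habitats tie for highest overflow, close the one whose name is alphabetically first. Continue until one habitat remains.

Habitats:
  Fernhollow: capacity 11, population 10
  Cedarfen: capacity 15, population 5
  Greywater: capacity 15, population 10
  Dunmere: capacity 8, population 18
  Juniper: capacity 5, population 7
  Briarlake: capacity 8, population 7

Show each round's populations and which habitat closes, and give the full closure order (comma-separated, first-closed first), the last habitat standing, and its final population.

Round 1: Briarlake=7 Cedarfen=5 Dunmere=18 Fernhollow=10 Greywater=10 Juniper=7 → close Dunmere (overflow 10)
  18÷5 = 3 each, +1 to first 3
Round 2: Briarlake=11 Cedarfen=9 Fernhollow=14 Greywater=13 Juniper=10 → close Juniper (overflow 5)
  10÷4 = 2 each, +1 to first 2
Round 3: Briarlake=14 Cedarfen=12 Fernhollow=16 Greywater=15 → close Briarlake (overflow 6)
  14÷3 = 4 each, +1 to first 2
Round 4: Cedarfen=17 Fernhollow=21 Greywater=19 → close Fernhollow (overflow 10)
  21÷2 = 10 each, +1 to first 1
Round 5: Cedarfen=28 Greywater=29 → close Greywater (overflow 14)
  29÷1 = 29 each, +1 to first 0

Closure order: Dunmere, Juniper, Briarlake, Fernhollow, Greywater
Last habitat: Cedarfen with 57 animals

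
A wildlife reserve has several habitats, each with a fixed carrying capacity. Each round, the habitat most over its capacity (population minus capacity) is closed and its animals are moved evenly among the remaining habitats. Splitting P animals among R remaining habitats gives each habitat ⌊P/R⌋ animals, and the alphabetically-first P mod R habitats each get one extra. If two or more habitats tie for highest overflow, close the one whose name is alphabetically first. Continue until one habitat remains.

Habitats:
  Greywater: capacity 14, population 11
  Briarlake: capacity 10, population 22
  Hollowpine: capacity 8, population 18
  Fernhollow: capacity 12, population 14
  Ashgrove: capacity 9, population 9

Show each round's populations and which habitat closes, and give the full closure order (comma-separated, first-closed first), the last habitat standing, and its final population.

Closure order: Briarlake, Hollowpine, Fernhollow, Ashgrove
Last habitat: Greywater with 74 animals

Round 1: Ashgrove=9 Briarlake=22 Fernhollow=14 Greywater=11 Hollowpine=18 → close Briarlake (overflow 12)
  22÷4 = 5 each, +1 to first 2
Round 2: Ashgrove=15 Fernhollow=20 Greywater=16 Hollowpine=23 → close Hollowpine (overflow 15)
  23÷3 = 7 each, +1 to first 2
Round 3: Ashgrove=23 Fernhollow=28 Greywater=23 → close Fernhollow (overflow 16)
  28÷2 = 14 each, +1 to first 0
Round 4: Ashgrove=37 Greywater=37 → close Ashgrove (overflow 28)
  37÷1 = 37 each, +1 to first 0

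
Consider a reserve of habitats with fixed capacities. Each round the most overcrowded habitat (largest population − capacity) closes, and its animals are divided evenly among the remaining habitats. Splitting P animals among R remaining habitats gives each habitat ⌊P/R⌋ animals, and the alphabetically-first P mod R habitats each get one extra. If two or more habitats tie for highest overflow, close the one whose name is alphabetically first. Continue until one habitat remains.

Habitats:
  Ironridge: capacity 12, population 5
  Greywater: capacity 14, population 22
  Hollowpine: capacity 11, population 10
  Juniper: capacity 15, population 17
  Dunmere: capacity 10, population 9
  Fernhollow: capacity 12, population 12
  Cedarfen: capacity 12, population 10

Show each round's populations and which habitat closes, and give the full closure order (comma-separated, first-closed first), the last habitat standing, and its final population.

Round 1: Cedarfen=10 Dunmere=9 Fernhollow=12 Greywater=22 Hollowpine=10 Ironridge=5 Juniper=17 → close Greywater (overflow 8)
  22÷6 = 3 each, +1 to first 4
Round 2: Cedarfen=14 Dunmere=13 Fernhollow=16 Hollowpine=14 Ironridge=8 Juniper=20 → close Juniper (overflow 5)
  20÷5 = 4 each, +1 to first 0
Round 3: Cedarfen=18 Dunmere=17 Fernhollow=20 Hollowpine=18 Ironridge=12 → close Fernhollow (overflow 8)
  20÷4 = 5 each, +1 to first 0
Round 4: Cedarfen=23 Dunmere=22 Hollowpine=23 Ironridge=17 → close Dunmere (overflow 12)
  22÷3 = 7 each, +1 to first 1
Round 5: Cedarfen=31 Hollowpine=30 Ironridge=24 → close Cedarfen (overflow 19)
  31÷2 = 15 each, +1 to first 1
Round 6: Hollowpine=46 Ironridge=39 → close Hollowpine (overflow 35)
  46÷1 = 46 each, +1 to first 0

Closure order: Greywater, Juniper, Fernhollow, Dunmere, Cedarfen, Hollowpine
Last habitat: Ironridge with 85 animals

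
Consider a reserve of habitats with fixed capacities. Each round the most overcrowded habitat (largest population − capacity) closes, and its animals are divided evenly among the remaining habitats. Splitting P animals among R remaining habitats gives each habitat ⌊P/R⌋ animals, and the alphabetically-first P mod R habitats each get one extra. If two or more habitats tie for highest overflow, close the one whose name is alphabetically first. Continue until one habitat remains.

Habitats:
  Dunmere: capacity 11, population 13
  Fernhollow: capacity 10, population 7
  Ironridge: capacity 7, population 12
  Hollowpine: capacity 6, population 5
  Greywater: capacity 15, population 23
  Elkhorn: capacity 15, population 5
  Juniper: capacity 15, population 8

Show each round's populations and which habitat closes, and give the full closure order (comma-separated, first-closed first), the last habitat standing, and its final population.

Closure order: Greywater, Ironridge, Dunmere, Hollowpine, Fernhollow, Elkhorn
Last habitat: Juniper with 73 animals

Round 1: Dunmere=13 Elkhorn=5 Fernhollow=7 Greywater=23 Hollowpine=5 Ironridge=12 Juniper=8 → close Greywater (overflow 8)
  23÷6 = 3 each, +1 to first 5
Round 2: Dunmere=17 Elkhorn=9 Fernhollow=11 Hollowpine=9 Ironridge=16 Juniper=11 → close Ironridge (overflow 9)
  16÷5 = 3 each, +1 to first 1
Round 3: Dunmere=21 Elkhorn=12 Fernhollow=14 Hollowpine=12 Juniper=14 → close Dunmere (overflow 10)
  21÷4 = 5 each, +1 to first 1
Round 4: Elkhorn=18 Fernhollow=19 Hollowpine=17 Juniper=19 → close Hollowpine (overflow 11)
  17÷3 = 5 each, +1 to first 2
Round 5: Elkhorn=24 Fernhollow=25 Juniper=24 → close Fernhollow (overflow 15)
  25÷2 = 12 each, +1 to first 1
Round 6: Elkhorn=37 Juniper=36 → close Elkhorn (overflow 22)
  37÷1 = 37 each, +1 to first 0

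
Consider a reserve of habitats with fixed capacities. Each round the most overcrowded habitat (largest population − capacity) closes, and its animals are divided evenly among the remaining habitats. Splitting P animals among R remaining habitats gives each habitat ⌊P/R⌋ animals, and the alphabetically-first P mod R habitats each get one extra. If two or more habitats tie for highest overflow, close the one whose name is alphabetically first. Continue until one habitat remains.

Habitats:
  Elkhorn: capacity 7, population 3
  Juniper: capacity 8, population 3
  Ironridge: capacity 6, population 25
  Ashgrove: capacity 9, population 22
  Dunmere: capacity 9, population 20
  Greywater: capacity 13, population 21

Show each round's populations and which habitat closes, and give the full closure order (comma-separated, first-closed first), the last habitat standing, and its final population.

Closure order: Ironridge, Ashgrove, Dunmere, Greywater, Elkhorn
Last habitat: Juniper with 94 animals

Round 1: Ashgrove=22 Dunmere=20 Elkhorn=3 Greywater=21 Ironridge=25 Juniper=3 → close Ironridge (overflow 19)
  25÷5 = 5 each, +1 to first 0
Round 2: Ashgrove=27 Dunmere=25 Elkhorn=8 Greywater=26 Juniper=8 → close Ashgrove (overflow 18)
  27÷4 = 6 each, +1 to first 3
Round 3: Dunmere=32 Elkhorn=15 Greywater=33 Juniper=14 → close Dunmere (overflow 23)
  32÷3 = 10 each, +1 to first 2
Round 4: Elkhorn=26 Greywater=44 Juniper=24 → close Greywater (overflow 31)
  44÷2 = 22 each, +1 to first 0
Round 5: Elkhorn=48 Juniper=46 → close Elkhorn (overflow 41)
  48÷1 = 48 each, +1 to first 0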